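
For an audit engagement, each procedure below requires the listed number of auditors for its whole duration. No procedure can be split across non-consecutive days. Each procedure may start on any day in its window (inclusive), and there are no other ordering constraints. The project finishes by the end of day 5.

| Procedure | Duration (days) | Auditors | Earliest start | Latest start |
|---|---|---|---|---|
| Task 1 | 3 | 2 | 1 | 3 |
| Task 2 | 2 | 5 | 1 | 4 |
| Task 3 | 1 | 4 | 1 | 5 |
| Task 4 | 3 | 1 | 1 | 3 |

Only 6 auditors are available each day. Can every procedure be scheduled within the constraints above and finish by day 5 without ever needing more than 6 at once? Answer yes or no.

yes

Schedule Task 1@1, Task 2@4, Task 3@1, Task 4@2: d1:6  d2:3  d3:3  d4:6  d5:5 — peak 6 ≤ 6.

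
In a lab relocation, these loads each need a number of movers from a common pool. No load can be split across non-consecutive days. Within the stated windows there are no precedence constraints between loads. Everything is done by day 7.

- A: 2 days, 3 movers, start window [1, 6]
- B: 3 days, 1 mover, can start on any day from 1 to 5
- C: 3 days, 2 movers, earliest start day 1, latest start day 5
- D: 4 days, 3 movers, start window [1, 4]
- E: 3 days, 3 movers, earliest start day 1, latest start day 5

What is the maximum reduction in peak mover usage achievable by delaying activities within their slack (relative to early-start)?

Early-start peak: d1:12  d2:12  d3:9  d4:3  d5:0  d6:0  d7:0 ⇒ 12.
Leveled (A@1, B@1, C@1, D@3, E@4): d1:6  d2:6  d3:6  d4:6  d5:6  d6:6  d7:0 ⇒ 6.
Reduction 12 − 6 = 6.

6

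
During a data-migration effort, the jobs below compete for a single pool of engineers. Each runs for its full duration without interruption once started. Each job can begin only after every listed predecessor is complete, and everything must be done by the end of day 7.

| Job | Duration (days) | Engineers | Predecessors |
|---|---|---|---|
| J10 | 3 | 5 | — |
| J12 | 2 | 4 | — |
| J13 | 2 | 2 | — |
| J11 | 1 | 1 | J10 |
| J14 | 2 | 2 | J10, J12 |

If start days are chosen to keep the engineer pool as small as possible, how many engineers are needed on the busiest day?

Early-start (J10@1, J12@1, J13@1, J11@4, J14@4) gives peak 11: d1:11  d2:11  d3:5  d4:3  d5:2  d6:0  d7:0.
Shift J12→4, J13→6, J14→6.
Schedule J10@1, J12@4, J13@6, J11@4, J14@6: d1:5  d2:5  d3:5  d4:5  d5:4  d6:4  d7:4 — peak 5.
Total engineer-days = 32 over 7 days ⇒ peak ≥ ⌈32/7⌉ = 5, so 5 is optimal.

5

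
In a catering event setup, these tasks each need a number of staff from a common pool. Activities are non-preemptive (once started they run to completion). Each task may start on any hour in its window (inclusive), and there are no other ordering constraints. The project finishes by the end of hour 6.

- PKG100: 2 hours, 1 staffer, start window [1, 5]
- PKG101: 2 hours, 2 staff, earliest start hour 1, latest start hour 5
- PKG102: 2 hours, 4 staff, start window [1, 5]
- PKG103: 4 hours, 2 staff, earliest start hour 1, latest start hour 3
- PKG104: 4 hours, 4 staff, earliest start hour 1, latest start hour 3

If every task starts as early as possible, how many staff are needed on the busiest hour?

Early-start schedule: PKG100@1, PKG101@1, PKG102@1, PKG103@1, PKG104@1.
Load per hour: hour 1: 13, hour 2: 13, hour 3: 6, hour 4: 6, hour 5: 0, hour 6: 0.
Peak is 13.

13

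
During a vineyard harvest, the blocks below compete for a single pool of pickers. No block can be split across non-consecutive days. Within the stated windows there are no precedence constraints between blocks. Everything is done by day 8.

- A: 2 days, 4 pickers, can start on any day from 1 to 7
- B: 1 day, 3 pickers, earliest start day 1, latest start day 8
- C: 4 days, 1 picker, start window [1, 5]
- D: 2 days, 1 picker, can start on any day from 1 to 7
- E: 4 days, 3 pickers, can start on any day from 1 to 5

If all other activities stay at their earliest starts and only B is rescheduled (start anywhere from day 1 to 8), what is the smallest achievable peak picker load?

9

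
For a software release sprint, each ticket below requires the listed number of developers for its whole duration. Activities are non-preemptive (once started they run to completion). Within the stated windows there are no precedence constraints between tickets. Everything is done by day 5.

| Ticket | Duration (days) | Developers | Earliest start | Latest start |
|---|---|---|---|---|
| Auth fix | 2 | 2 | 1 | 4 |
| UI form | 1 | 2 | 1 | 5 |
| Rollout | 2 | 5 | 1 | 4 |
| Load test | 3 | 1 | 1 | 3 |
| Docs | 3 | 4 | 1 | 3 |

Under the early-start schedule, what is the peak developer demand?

Early-start schedule: Auth fix@1, UI form@1, Rollout@1, Load test@1, Docs@1.
Load per day: day 1: 14, day 2: 12, day 3: 5, day 4: 0, day 5: 0.
Peak is 14.

14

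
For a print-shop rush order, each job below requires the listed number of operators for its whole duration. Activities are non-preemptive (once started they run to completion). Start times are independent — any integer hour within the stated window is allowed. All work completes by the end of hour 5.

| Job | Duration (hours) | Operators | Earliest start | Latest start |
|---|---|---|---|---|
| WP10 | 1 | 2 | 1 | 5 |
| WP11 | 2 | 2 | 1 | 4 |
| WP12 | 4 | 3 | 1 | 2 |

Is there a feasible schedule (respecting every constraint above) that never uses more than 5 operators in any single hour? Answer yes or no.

Schedule WP10@1, WP11@1, WP12@2: h1:4  h2:5  h3:3  h4:3  h5:3 — peak 5 ≤ 5.

yes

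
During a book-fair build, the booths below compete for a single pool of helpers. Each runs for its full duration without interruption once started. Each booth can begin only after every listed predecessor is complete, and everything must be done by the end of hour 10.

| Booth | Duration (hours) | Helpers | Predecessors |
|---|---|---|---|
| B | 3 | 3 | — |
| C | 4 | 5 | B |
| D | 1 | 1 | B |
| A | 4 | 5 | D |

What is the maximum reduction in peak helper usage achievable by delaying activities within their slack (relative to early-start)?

Early-start peak: h1:3  h2:3  h3:3  h4:6  h5:10  h6:10  h7:10  h8:5  h9:0  h10:0 ⇒ 10.
Leveled (B@1, C@4, D@4, A@5): h1:3  h2:3  h3:3  h4:6  h5:10  h6:10  h7:10  h8:5  h9:0  h10:0 ⇒ 10.
Reduction 10 − 10 = 0.

0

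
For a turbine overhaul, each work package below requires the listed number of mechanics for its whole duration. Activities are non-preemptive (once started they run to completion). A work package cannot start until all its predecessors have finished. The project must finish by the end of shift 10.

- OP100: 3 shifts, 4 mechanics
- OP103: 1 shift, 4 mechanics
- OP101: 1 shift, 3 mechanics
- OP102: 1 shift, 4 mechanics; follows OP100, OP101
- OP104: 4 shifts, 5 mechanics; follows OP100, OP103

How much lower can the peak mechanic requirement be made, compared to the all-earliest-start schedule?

6

Early-start peak: s1:11  s2:4  s3:4  s4:9  s5:5  s6:5  s7:5  s8:0  s9:0  s10:0 ⇒ 11.
Leveled (OP100@1, OP103@4, OP101@5, OP102@6, OP104@7): s1:4  s2:4  s3:4  s4:4  s5:3  s6:4  s7:5  s8:5  s9:5  s10:5 ⇒ 5.
Reduction 11 − 5 = 6.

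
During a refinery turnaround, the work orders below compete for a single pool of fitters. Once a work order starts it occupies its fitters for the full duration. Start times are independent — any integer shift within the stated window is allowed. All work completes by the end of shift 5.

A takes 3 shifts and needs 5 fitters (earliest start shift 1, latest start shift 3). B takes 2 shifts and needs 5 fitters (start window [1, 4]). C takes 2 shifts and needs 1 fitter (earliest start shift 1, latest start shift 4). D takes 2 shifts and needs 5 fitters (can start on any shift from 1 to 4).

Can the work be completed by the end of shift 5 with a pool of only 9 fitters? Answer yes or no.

The minimum achievable peak is 10; 9 < 10, so no feasible schedule stays within the cap.

no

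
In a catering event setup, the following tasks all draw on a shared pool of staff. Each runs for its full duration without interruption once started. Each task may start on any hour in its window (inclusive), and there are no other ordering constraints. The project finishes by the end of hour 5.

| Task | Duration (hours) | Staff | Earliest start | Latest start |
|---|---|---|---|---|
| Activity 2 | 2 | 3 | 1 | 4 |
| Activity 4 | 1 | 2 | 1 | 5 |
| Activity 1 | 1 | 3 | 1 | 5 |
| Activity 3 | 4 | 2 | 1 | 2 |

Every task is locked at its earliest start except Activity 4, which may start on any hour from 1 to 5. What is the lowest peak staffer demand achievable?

8

Activity 4@1: h1:10  h2:5  h3:2  h4:2  h5:0 → peak 10
Activity 4@2: h1:8  h2:7  h3:2  h4:2  h5:0 → peak 8
Activity 4@3: h1:8  h2:5  h3:4  h4:2  h5:0 → peak 8
Activity 4@4: h1:8  h2:5  h3:2  h4:4  h5:0 → peak 8
Activity 4@5: h1:8  h2:5  h3:2  h4:2  h5:2 → peak 8
Best is Activity 4@2, peak 8.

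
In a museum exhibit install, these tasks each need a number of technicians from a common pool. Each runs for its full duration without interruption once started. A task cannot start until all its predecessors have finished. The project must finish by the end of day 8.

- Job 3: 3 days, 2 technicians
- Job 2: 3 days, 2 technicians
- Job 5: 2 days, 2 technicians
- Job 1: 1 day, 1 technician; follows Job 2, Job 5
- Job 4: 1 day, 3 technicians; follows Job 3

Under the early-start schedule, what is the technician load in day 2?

6

At early start, day 2 has: Job 3, Job 2, Job 5.
Demand: 2 + 2 + 2 = 6.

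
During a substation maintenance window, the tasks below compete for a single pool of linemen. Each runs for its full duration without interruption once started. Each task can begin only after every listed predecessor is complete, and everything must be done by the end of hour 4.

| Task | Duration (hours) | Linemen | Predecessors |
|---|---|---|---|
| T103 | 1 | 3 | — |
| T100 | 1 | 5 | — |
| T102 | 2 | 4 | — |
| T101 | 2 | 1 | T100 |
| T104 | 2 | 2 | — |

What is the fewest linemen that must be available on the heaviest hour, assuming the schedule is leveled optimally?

7

Early-start (T103@1, T100@1, T102@1, T101@2, T104@1) gives peak 14: h1:14  h2:7  h3:1  h4:0.
Shift T100→2, T102→3, T101→3.
Schedule T103@1, T100@2, T102@3, T101@3, T104@1: h1:5  h2:7  h3:5  h4:5 — peak 7.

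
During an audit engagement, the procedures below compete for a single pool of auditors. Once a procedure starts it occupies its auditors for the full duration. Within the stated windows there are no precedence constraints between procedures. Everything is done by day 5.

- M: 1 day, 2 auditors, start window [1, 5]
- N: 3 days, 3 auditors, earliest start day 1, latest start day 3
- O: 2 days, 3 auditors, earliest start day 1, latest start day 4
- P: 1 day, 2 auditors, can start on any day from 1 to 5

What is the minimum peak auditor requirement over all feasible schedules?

5

Early-start (M@1, N@1, O@1, P@1) gives peak 10: d1:10  d2:6  d3:3  d4:0  d5:0.
Shift O→4, P→2.
Schedule M@1, N@1, O@4, P@2: d1:5  d2:5  d3:3  d4:3  d5:3 — peak 5.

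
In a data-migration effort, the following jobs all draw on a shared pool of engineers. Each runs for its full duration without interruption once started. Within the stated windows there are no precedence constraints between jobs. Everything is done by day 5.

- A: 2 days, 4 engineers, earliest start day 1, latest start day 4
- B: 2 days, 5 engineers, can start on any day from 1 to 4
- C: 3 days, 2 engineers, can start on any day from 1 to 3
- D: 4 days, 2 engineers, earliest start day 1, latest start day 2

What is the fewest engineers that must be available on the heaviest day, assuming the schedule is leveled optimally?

Early-start (A@1, B@1, C@1, D@1) gives peak 13: d1:13  d2:13  d3:4  d4:2  d5:0.
Shift B→4.
Schedule A@1, B@4, C@1, D@1: d1:8  d2:8  d3:4  d4:7  d5:5 — peak 8.

8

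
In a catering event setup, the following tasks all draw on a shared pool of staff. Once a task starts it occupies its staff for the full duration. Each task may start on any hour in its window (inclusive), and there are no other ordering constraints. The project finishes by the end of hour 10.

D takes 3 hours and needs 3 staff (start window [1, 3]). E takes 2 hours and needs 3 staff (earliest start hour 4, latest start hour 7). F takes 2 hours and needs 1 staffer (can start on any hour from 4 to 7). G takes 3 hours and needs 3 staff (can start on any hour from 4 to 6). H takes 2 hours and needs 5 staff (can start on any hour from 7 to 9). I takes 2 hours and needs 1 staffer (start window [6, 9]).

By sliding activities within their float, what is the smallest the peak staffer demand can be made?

5

Early-start (D@1, E@4, F@4, G@4, H@7, I@6) gives peak 7: h1:3  h2:3  h3:3  h4:7  h5:7  h6:4  h7:6  h8:5  h9:0  h10:0.
Shift G→6, H→9.
Schedule D@1, E@4, F@4, G@6, H@9, I@6: h1:3  h2:3  h3:3  h4:4  h5:4  h6:4  h7:4  h8:3  h9:5  h10:5 — peak 5.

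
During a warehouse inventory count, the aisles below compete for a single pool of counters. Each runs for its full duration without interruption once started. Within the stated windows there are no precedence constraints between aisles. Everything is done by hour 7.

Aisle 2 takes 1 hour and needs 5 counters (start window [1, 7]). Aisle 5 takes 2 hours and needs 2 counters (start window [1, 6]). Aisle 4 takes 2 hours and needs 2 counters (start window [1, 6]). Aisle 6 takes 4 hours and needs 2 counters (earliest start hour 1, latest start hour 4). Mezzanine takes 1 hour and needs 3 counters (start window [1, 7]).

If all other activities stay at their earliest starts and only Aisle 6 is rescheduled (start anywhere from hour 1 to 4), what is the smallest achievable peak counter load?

Aisle 6@1: h1:14  h2:6  h3:2  h4:2  h5:0  h6:0  h7:0 → peak 14
Aisle 6@2: h1:12  h2:6  h3:2  h4:2  h5:2  h6:0  h7:0 → peak 12
Aisle 6@3: h1:12  h2:4  h3:2  h4:2  h5:2  h6:2  h7:0 → peak 12
Aisle 6@4: h1:12  h2:4  h3:0  h4:2  h5:2  h6:2  h7:2 → peak 12
Best is Aisle 6@2, peak 12.

12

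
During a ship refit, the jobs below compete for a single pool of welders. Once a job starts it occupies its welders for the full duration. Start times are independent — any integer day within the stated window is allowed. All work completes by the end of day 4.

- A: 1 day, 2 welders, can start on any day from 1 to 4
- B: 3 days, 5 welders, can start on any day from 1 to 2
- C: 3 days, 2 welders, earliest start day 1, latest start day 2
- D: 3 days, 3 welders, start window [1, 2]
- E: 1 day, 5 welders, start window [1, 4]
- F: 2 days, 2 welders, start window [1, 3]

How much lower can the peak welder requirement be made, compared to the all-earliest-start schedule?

Early-start peak: d1:19  d2:12  d3:10  d4:0 ⇒ 19.
Leveled (A@1, B@1, C@1, D@1, E@4, F@2): d1:12  d2:12  d3:12  d4:5 ⇒ 12.
Reduction 19 − 12 = 7.

7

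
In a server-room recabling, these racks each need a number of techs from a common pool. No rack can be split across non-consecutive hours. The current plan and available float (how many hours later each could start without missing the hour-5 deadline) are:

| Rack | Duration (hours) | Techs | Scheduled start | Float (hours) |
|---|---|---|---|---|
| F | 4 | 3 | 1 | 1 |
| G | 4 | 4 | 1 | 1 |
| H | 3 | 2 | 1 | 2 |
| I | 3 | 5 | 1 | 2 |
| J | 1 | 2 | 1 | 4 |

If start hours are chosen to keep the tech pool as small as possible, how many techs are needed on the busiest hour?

Early-start (F@1, G@1, H@1, I@1, J@1) gives peak 16: h1:16  h2:14  h3:14  h4:7  h5:0.
Shift J→4.
Schedule F@1, G@1, H@1, I@1, J@4: h1:14  h2:14  h3:14  h4:9  h5:0 — peak 14.

14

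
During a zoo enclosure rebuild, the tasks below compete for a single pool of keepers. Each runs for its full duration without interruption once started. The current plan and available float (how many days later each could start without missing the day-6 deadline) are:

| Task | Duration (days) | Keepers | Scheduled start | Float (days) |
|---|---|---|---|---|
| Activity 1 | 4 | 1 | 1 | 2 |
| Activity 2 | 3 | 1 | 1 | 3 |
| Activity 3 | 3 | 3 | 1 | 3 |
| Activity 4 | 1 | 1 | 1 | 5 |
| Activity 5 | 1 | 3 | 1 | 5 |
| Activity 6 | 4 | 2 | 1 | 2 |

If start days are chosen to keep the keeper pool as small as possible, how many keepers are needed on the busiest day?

6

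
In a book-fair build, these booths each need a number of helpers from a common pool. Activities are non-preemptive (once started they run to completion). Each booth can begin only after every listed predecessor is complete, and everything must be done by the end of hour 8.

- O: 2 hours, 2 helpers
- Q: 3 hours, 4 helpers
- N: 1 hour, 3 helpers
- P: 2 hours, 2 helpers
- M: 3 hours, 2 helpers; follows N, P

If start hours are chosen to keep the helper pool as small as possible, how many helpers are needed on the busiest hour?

5

Early-start (O@1, Q@1, N@1, P@1, M@3) gives peak 11: h1:11  h2:8  h3:6  h4:2  h5:2  h6:0  h7:0  h8:0.
Shift O→2, Q→6.
Schedule O@2, Q@6, N@1, P@1, M@3: h1:5  h2:4  h3:4  h4:2  h5:2  h6:4  h7:4  h8:4 — peak 5.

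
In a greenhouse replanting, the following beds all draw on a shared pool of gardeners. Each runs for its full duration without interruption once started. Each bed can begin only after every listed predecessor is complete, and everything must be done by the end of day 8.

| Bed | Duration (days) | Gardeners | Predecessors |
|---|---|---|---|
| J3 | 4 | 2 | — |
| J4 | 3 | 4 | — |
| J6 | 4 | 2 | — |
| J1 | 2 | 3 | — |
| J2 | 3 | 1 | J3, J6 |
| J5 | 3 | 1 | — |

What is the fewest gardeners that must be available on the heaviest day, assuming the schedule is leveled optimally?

Early-start (J3@1, J4@1, J6@1, J1@1, J2@5, J5@1) gives peak 12: d1:12  d2:12  d3:9  d4:4  d5:1  d6:1  d7:1  d8:0.
Shift J4→5, J5→3.
Schedule J3@1, J4@5, J6@1, J1@1, J2@5, J5@3: d1:7  d2:7  d3:5  d4:5  d5:6  d6:5  d7:5  d8:0 — peak 7.

7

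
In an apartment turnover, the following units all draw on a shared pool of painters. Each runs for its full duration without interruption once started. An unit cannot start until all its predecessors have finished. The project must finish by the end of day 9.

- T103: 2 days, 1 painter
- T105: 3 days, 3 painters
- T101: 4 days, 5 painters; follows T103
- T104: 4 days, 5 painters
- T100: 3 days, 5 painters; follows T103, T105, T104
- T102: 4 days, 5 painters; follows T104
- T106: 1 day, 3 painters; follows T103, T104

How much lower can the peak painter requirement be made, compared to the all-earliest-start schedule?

5

Early-start peak: d1:9  d2:9  d3:13  d4:10  d5:18  d6:15  d7:10  d8:5  d9:0 ⇒ 18.
Leveled (T103@1, T105@1, T101@3, T104@1, T100@7, T102@5, T106@5): d1:9  d2:9  d3:13  d4:10  d5:13  d6:10  d7:10  d8:10  d9:5 ⇒ 13.
Reduction 18 − 13 = 5.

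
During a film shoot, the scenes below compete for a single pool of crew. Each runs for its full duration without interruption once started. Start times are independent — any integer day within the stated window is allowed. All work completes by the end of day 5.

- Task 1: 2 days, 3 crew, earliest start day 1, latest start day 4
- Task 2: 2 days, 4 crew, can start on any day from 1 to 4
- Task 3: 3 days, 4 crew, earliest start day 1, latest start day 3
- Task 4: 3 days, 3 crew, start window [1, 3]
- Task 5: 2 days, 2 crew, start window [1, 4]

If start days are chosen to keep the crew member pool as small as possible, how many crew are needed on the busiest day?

8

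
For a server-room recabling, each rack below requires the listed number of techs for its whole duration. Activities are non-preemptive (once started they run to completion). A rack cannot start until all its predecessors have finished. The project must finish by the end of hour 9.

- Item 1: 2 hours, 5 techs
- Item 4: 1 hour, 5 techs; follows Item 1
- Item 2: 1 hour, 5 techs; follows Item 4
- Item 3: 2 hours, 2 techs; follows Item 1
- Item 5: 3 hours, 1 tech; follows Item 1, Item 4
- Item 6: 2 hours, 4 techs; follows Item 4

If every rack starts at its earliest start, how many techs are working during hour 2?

5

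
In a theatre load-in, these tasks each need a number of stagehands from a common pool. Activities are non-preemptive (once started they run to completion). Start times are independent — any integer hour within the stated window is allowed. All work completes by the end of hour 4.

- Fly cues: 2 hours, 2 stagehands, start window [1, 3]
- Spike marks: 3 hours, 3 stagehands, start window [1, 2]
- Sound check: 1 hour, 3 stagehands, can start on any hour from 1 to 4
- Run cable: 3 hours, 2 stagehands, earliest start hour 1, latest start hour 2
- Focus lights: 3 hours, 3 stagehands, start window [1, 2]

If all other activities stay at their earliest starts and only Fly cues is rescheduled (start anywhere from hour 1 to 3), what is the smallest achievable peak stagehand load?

Fly cues@1: h1:13  h2:10  h3:8  h4:0 → peak 13
Fly cues@2: h1:11  h2:10  h3:10  h4:0 → peak 11
Fly cues@3: h1:11  h2:8  h3:10  h4:2 → peak 11
Best is Fly cues@2, peak 11.

11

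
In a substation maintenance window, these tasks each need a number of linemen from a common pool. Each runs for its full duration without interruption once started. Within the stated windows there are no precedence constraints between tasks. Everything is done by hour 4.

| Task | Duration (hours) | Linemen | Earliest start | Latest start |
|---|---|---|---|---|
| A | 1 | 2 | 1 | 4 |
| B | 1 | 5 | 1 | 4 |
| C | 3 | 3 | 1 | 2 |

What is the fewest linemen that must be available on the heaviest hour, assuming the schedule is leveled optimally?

5

Early-start (A@1, B@1, C@1) gives peak 10: h1:10  h2:3  h3:3  h4:0.
Shift B→4.
Schedule A@1, B@4, C@1: h1:5  h2:3  h3:3  h4:5 — peak 5.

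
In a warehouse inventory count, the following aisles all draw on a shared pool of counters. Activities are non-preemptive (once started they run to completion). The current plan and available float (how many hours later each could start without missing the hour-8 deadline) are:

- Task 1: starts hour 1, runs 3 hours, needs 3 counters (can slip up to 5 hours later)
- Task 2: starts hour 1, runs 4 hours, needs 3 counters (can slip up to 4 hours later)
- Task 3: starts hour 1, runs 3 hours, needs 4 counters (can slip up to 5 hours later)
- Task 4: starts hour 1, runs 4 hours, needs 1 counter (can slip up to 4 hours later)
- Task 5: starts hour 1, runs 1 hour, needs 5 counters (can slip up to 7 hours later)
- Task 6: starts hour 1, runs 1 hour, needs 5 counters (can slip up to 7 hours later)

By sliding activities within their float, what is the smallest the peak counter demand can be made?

7

Early-start (Task 1@1, Task 2@1, Task 3@1, Task 4@1, Task 5@1, Task 6@1) gives peak 21: h1:21  h2:11  h3:11  h4:4  h5:0  h6:0  h7:0  h8:0.
Shift Task 3→4, Task 4→5, Task 5→7, Task 6→8.
Schedule Task 1@1, Task 2@1, Task 3@4, Task 4@5, Task 5@7, Task 6@8: h1:6  h2:6  h3:6  h4:7  h5:5  h6:5  h7:6  h8:6 — peak 7.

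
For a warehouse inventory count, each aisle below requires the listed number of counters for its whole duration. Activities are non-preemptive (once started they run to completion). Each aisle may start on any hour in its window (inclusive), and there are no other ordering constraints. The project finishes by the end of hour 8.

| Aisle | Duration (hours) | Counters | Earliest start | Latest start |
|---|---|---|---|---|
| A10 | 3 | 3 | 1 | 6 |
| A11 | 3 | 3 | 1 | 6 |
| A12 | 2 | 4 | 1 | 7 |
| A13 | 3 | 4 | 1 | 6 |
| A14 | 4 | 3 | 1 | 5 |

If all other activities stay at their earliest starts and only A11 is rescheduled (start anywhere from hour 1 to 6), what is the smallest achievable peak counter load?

A11@1: h1:17  h2:17  h3:13  h4:3  h5:0  h6:0  h7:0  h8:0 → peak 17
A11@2: h1:14  h2:17  h3:13  h4:6  h5:0  h6:0  h7:0  h8:0 → peak 17
A11@3: h1:14  h2:14  h3:13  h4:6  h5:3  h6:0  h7:0  h8:0 → peak 14
A11@4: h1:14  h2:14  h3:10  h4:6  h5:3  h6:3  h7:0  h8:0 → peak 14
A11@5: h1:14  h2:14  h3:10  h4:3  h5:3  h6:3  h7:3  h8:0 → peak 14
A11@6: h1:14  h2:14  h3:10  h4:3  h5:0  h6:3  h7:3  h8:3 → peak 14
Best is A11@3, peak 14.

14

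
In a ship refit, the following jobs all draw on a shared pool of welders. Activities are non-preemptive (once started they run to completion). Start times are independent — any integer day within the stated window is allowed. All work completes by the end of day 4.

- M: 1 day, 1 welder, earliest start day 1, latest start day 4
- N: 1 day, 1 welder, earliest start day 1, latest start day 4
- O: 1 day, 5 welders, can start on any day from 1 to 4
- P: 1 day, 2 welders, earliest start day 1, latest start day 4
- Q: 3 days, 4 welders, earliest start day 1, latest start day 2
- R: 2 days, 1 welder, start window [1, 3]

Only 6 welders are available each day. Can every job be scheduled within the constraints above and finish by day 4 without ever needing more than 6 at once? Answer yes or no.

yes

Schedule M@1, N@1, O@4, P@2, Q@1, R@3: d1:6  d2:6  d3:5  d4:6 — peak 6 ≤ 6.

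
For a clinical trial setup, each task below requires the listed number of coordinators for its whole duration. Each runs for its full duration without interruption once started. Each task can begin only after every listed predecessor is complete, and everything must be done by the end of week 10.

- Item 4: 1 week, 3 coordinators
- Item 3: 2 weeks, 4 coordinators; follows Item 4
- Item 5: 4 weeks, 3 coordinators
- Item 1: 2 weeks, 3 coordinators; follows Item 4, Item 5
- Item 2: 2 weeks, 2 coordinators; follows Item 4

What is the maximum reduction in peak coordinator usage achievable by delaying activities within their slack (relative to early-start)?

4

Early-start peak: w1:6  w2:9  w3:9  w4:3  w5:3  w6:3  w7:0  w8:0  w9:0  w10:0 ⇒ 9.
Leveled (Item 4@1, Item 3@2, Item 5@4, Item 1@8, Item 2@4): w1:3  w2:4  w3:4  w4:5  w5:5  w6:3  w7:3  w8:3  w9:3  w10:0 ⇒ 5.
Reduction 9 − 5 = 4.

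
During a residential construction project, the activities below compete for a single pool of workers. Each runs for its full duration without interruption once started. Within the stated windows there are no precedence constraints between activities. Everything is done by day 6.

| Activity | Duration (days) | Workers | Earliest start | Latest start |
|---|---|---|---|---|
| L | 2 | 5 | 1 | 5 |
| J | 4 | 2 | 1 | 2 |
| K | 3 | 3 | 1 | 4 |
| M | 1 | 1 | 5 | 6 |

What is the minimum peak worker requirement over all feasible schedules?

6

Early-start (L@1, J@1, K@1, M@5) gives peak 10: d1:10  d2:10  d3:5  d4:2  d5:1  d6:0.
Shift L→5.
Schedule L@5, J@1, K@1, M@5: d1:5  d2:5  d3:5  d4:2  d5:6  d6:5 — peak 6.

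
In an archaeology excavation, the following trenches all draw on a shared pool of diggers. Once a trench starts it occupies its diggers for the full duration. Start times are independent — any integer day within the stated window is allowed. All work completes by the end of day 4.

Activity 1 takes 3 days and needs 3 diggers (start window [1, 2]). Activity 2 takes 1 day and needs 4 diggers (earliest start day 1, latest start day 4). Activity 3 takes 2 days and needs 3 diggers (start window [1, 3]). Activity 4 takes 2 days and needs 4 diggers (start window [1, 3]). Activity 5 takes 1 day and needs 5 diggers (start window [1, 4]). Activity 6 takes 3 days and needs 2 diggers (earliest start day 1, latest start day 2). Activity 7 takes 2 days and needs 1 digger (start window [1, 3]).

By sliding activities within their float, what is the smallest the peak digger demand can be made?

Early-start (Activity 1@1, Activity 2@1, Activity 3@1, Activity 4@1, Activity 5@1, Activity 6@1, Activity 7@1) gives peak 22: d1:22  d2:13  d3:5  d4:0.
Shift Activity 4→3, Activity 5→4, Activity 6→2.
Schedule Activity 1@1, Activity 2@1, Activity 3@1, Activity 4@3, Activity 5@4, Activity 6@2, Activity 7@1: d1:11  d2:9  d3:9  d4:11 — peak 11.

11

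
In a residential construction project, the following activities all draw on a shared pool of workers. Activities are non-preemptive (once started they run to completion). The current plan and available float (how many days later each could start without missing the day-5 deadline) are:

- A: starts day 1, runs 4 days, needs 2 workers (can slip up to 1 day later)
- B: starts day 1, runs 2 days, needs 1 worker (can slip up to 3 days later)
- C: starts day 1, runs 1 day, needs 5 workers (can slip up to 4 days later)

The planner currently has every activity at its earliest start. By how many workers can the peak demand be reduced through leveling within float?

Early-start peak: d1:8  d2:3  d3:2  d4:2  d5:0 ⇒ 8.
Leveled (A@1, B@1, C@5): d1:3  d2:3  d3:2  d4:2  d5:5 ⇒ 5.
Reduction 8 − 5 = 3.

3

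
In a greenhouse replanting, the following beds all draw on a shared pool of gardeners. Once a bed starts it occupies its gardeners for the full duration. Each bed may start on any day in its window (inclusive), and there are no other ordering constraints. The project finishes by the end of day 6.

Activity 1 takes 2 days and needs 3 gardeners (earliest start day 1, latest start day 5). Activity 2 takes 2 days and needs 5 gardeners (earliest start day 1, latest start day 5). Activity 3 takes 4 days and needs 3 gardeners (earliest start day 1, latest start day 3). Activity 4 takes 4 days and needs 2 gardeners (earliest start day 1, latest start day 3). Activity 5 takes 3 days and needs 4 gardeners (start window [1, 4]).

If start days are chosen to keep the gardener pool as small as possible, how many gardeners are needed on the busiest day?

Early-start (Activity 1@1, Activity 2@1, Activity 3@1, Activity 4@1, Activity 5@1) gives peak 17: d1:17  d2:17  d3:9  d4:5  d5:0  d6:0.
Shift Activity 3→3, Activity 4→3, Activity 5→3.
Schedule Activity 1@1, Activity 2@1, Activity 3@3, Activity 4@3, Activity 5@3: d1:8  d2:8  d3:9  d4:9  d5:9  d6:5 — peak 9.

9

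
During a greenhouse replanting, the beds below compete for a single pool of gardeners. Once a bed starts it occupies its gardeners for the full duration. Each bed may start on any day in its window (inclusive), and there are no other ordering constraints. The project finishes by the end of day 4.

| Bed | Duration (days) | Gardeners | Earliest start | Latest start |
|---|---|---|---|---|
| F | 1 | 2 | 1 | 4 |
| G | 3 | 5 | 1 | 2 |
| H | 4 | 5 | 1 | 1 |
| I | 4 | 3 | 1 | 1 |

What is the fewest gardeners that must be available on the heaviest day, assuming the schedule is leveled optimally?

13

Early-start (F@1, G@1, H@1, I@1) gives peak 15: d1:15  d2:13  d3:13  d4:8.
Shift G→2.
Schedule F@1, G@2, H@1, I@1: d1:10  d2:13  d3:13  d4:13 — peak 13.
Total gardener-days = 49 over 4 days ⇒ peak ≥ ⌈49/4⌉ = 13, so 13 is optimal.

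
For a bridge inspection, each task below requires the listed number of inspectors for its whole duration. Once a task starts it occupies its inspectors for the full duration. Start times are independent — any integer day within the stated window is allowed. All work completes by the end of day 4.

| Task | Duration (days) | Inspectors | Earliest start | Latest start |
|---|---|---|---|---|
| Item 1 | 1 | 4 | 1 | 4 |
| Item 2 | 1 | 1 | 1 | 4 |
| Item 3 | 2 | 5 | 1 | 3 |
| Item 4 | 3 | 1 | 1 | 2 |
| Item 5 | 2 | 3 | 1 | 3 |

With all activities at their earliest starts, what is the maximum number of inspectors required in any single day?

Early-start schedule: Item 1@1, Item 2@1, Item 3@1, Item 4@1, Item 5@1.
Load per day: day 1: 14, day 2: 9, day 3: 1, day 4: 0.
Peak is 14.

14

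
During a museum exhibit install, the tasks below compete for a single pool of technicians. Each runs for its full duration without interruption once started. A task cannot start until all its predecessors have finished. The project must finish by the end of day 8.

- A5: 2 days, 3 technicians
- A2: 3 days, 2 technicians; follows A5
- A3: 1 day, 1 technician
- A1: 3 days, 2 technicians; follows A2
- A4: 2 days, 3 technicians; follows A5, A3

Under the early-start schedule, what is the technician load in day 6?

At early start, day 6 has: A1.
Demand: 2 = 2.

2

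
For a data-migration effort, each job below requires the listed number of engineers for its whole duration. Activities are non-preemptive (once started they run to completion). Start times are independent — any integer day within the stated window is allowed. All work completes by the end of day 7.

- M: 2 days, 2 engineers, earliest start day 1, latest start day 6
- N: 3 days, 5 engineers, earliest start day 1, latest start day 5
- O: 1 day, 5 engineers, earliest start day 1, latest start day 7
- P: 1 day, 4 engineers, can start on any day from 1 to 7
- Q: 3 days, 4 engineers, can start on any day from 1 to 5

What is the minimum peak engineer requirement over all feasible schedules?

8

Early-start (M@1, N@1, O@1, P@1, Q@1) gives peak 20: d1:20  d2:11  d3:9  d4:0  d5:0  d6:0  d7:0.
Shift O→4, P→5, Q→5.
Schedule M@1, N@1, O@4, P@5, Q@5: d1:7  d2:7  d3:5  d4:5  d5:8  d6:4  d7:4 — peak 8.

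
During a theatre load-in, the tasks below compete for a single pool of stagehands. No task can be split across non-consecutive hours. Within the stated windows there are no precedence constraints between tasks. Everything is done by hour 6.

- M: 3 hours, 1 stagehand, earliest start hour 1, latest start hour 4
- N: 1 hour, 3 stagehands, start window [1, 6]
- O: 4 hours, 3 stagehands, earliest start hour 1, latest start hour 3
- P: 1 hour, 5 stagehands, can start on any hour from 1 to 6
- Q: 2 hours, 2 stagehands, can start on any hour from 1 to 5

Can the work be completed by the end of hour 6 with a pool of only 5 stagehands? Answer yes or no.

yes

Schedule M@1, N@1, O@2, P@6, Q@4: h1:4  h2:4  h3:4  h4:5  h5:5  h6:5 — peak 5 ≤ 5.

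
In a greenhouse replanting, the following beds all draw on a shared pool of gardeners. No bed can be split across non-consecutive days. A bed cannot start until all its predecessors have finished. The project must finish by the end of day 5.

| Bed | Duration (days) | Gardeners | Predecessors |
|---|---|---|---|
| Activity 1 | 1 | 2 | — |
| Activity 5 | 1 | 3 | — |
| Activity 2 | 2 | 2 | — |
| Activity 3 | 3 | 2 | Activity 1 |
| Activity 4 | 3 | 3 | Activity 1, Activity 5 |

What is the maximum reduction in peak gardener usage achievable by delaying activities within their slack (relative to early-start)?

Early-start peak: d1:7  d2:7  d3:5  d4:5  d5:0 ⇒ 7.
Leveled (Activity 1@1, Activity 5@2, Activity 2@1, Activity 3@3, Activity 4@3): d1:4  d2:5  d3:5  d4:5  d5:5 ⇒ 5.
Reduction 7 − 5 = 2.

2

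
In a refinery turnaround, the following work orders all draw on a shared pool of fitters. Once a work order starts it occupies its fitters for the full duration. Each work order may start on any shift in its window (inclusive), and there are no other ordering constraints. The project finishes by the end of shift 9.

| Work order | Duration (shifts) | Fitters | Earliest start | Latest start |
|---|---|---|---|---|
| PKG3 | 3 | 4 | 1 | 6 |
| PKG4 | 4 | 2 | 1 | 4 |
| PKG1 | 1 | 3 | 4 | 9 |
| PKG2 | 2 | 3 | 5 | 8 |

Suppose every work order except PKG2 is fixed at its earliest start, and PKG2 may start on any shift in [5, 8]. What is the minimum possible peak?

PKG2@5: s1:6  s2:6  s3:6  s4:5  s5:3  s6:3  s7:0  s8:0  s9:0 → peak 6
PKG2@6: s1:6  s2:6  s3:6  s4:5  s5:0  s6:3  s7:3  s8:0  s9:0 → peak 6
PKG2@7: s1:6  s2:6  s3:6  s4:5  s5:0  s6:0  s7:3  s8:3  s9:0 → peak 6
PKG2@8: s1:6  s2:6  s3:6  s4:5  s5:0  s6:0  s7:0  s8:3  s9:3 → peak 6
Best is PKG2@5, peak 6.

6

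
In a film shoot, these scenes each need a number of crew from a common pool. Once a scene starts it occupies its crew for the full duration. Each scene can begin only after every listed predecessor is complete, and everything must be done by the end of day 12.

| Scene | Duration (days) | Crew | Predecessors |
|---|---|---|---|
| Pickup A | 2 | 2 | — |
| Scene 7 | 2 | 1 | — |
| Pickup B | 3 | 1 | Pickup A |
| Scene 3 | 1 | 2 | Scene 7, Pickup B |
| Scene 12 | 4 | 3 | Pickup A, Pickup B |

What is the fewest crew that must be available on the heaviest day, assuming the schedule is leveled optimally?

3

Early-start (Pickup A@1, Scene 7@1, Pickup B@3, Scene 3@6, Scene 12@6) gives peak 5: d1:3  d2:3  d3:1  d4:1  d5:1  d6:5  d7:3  d8:3  d9:3  d10:0  d11:0  d12:0.
Shift Scene 12→7.
Schedule Pickup A@1, Scene 7@1, Pickup B@3, Scene 3@6, Scene 12@7: d1:3  d2:3  d3:1  d4:1  d5:1  d6:2  d7:3  d8:3  d9:3  d10:3  d11:0  d12:0 — peak 3.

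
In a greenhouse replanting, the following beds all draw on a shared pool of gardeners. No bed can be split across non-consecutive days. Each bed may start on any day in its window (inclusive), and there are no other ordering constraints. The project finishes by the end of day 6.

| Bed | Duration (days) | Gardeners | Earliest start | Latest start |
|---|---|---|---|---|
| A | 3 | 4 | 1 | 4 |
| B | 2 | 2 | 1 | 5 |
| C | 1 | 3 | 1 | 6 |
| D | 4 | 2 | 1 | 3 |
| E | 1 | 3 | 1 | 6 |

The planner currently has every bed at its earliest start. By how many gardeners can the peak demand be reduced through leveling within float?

8

Early-start peak: d1:14  d2:8  d3:6  d4:2  d5:0  d6:0 ⇒ 14.
Leveled (A@1, B@1, C@4, D@3, E@5): d1:6  d2:6  d3:6  d4:5  d5:5  d6:2 ⇒ 6.
Reduction 14 − 6 = 8.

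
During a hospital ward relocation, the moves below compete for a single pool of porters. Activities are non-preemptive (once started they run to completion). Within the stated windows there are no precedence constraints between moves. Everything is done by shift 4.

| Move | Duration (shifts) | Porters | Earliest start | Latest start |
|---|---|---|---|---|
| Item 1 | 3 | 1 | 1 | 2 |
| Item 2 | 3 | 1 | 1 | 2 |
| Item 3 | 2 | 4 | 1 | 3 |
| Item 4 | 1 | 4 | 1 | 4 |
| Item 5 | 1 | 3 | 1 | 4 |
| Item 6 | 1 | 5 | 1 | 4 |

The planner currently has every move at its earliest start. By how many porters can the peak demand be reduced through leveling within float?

Early-start peak: s1:18  s2:6  s3:2  s4:0 ⇒ 18.
Leveled (Item 1@1, Item 2@1, Item 3@1, Item 4@4, Item 5@4, Item 6@3): s1:6  s2:6  s3:7  s4:7 ⇒ 7.
Reduction 18 − 7 = 11.

11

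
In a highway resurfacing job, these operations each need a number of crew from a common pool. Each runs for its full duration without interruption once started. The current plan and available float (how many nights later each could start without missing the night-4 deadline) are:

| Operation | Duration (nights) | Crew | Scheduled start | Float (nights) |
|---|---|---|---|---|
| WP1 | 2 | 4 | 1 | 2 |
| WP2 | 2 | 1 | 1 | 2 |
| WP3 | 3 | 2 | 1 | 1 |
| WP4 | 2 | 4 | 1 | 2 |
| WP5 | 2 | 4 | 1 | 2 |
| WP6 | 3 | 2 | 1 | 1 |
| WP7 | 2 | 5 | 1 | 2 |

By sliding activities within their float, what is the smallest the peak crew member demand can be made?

13

Early-start (WP1@1, WP2@1, WP3@1, WP4@1, WP5@1, WP6@1, WP7@1) gives peak 22: n1:22  n2:22  n3:4  n4:0.
Shift WP5→3, WP7→3.
Schedule WP1@1, WP2@1, WP3@1, WP4@1, WP5@3, WP6@1, WP7@3: n1:13  n2:13  n3:13  n4:9 — peak 13.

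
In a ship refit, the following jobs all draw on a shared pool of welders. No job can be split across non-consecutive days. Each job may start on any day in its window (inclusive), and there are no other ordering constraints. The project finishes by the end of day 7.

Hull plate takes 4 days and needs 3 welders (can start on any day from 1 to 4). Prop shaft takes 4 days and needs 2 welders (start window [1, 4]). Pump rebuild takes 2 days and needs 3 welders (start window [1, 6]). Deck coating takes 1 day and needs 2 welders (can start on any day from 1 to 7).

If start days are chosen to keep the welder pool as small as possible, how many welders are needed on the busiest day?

Early-start (Hull plate@1, Prop shaft@1, Pump rebuild@1, Deck coating@1) gives peak 10: d1:10  d2:8  d3:5  d4:5  d5:0  d6:0  d7:0.
Shift Pump rebuild→5, Deck coating→5.
Schedule Hull plate@1, Prop shaft@1, Pump rebuild@5, Deck coating@5: d1:5  d2:5  d3:5  d4:5  d5:5  d6:3  d7:0 — peak 5.

5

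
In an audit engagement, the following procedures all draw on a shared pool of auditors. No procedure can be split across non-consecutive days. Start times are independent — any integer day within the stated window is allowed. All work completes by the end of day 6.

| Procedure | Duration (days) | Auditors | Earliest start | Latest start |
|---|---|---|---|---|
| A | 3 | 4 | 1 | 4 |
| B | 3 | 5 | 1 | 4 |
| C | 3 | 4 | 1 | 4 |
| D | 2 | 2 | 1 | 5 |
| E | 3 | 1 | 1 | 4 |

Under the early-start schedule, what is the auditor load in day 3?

14

At early start, day 3 has: A, B, C, E.
Demand: 4 + 5 + 4 + 1 = 14.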